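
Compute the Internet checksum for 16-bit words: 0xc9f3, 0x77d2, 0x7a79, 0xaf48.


Sum all words (with carry folding):
+ 0xc9f3 = 0xc9f3
+ 0x77d2 = 0x41c6
+ 0x7a79 = 0xbc3f
+ 0xaf48 = 0x6b88
One's complement: ~0x6b88
Checksum = 0x9477


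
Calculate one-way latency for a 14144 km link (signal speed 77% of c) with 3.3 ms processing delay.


Speed = 0.77 * 3e5 km/s = 231000 km/s
Propagation delay = 14144 / 231000 = 0.0612 s = 61.2294 ms
Processing delay = 3.3 ms
Total one-way latency = 64.5294 ms


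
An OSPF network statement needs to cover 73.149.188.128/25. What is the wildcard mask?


Subnet mask: 255.255.255.128
Wildcard = 255.255.255.255 - subnet mask
255 - 255 = 0
255 - 255 = 0
255 - 255 = 0
255 - 128 = 127
Wildcard: 0.0.0.127


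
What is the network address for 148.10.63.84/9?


IP:   10010100.00001010.00111111.01010100
Mask: 11111111.10000000.00000000.00000000
AND operation:
Net:  10010100.00000000.00000000.00000000
Network: 148.0.0.0/9


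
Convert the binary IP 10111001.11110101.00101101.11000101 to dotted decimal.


10111001 = 185
11110101 = 245
00101101 = 45
11000101 = 197
IP: 185.245.45.197


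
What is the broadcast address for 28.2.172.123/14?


Network: 28.0.0.0/14
Host bits = 18
Set all host bits to 1:
Broadcast: 28.3.255.255


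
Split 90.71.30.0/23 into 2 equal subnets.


New prefix = 23 + 1 = 24
Each subnet has 256 addresses
  90.71.30.0/24
  90.71.31.0/24
Subnets: 90.71.30.0/24, 90.71.31.0/24


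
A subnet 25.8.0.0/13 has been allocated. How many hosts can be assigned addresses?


Host bits = 32 - 13 = 19
Total addresses = 2^19 = 524288
Usable = total - 2 (network and broadcast)
Usable hosts: 524286


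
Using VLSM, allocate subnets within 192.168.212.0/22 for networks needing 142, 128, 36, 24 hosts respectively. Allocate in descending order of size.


142 hosts -> /24 (254 usable): 192.168.212.0/24
128 hosts -> /24 (254 usable): 192.168.213.0/24
36 hosts -> /26 (62 usable): 192.168.214.0/26
24 hosts -> /27 (30 usable): 192.168.214.64/27
Allocation: 192.168.212.0/24 (142 hosts, 254 usable); 192.168.213.0/24 (128 hosts, 254 usable); 192.168.214.0/26 (36 hosts, 62 usable); 192.168.214.64/27 (24 hosts, 30 usable)


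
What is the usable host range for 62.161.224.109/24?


Network: 62.161.224.0
Broadcast: 62.161.224.255
First usable = network + 1
Last usable = broadcast - 1
Range: 62.161.224.1 to 62.161.224.254


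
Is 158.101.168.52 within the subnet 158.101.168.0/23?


Subnet network: 158.101.168.0
Test IP AND mask: 158.101.168.0
Yes, 158.101.168.52 is in 158.101.168.0/23


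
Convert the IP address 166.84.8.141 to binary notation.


166 = 10100110
84 = 01010100
8 = 00001000
141 = 10001101
Binary: 10100110.01010100.00001000.10001101


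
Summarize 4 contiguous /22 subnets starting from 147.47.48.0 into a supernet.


Original prefix: /22
Number of subnets: 4 = 2^2
New prefix = 22 - 2 = 20
Supernet: 147.47.48.0/20


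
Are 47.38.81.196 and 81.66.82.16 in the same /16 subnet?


Mask: 255.255.0.0
47.38.81.196 AND mask = 47.38.0.0
81.66.82.16 AND mask = 81.66.0.0
No, different subnets (47.38.0.0 vs 81.66.0.0)


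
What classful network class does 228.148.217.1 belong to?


First octet: 228
Binary: 11100100
1110xxxx -> Class D (224-239)
Class D (multicast), default mask N/A


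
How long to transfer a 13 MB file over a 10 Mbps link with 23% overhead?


Effective throughput = 10 * (1 - 23/100) = 7.7 Mbps
File size in Mb = 13 * 8 = 104 Mb
Time = 104 / 7.7
Time = 13.5065 seconds


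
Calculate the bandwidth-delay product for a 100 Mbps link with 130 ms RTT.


BDP = bandwidth * RTT
= 100 Mbps * 130 ms
= 100 * 1e6 * 130 / 1000 bits
= 13000000 bits
= 1625000 bytes
= 1586.9141 KB
BDP = 13000000 bits (1625000 bytes)


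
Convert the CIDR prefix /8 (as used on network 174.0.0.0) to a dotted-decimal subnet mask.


/8 means 8 network bits, 24 host bits
Binary: 11111111000000000000000000000000
Mask: 255.0.0.0


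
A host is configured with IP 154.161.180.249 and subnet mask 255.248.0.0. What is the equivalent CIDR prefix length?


Binary: 11111111.11111000.00000000.00000000
Count leading 1s
Prefix: /13


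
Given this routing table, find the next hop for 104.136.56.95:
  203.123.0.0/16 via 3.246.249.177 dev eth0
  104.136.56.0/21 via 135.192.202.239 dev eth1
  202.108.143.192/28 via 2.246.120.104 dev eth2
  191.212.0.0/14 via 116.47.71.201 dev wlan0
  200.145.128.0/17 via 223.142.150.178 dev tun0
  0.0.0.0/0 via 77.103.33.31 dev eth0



Longest prefix match for 104.136.56.95:
  /16 203.123.0.0: no
  /21 104.136.56.0: MATCH
  /28 202.108.143.192: no
  /14 191.212.0.0: no
  /17 200.145.128.0: no
  /0 0.0.0.0: MATCH
Selected: next-hop 135.192.202.239 via eth1 (matched /21)


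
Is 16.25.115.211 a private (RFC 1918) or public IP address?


RFC 1918 private ranges:
  10.0.0.0/8 (10.0.0.0 - 10.255.255.255)
  172.16.0.0/12 (172.16.0.0 - 172.31.255.255)
  192.168.0.0/16 (192.168.0.0 - 192.168.255.255)
Public (not in any RFC 1918 range)


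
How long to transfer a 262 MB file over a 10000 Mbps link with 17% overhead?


Effective throughput = 10000 * (1 - 17/100) = 8300 Mbps
File size in Mb = 262 * 8 = 2096 Mb
Time = 2096 / 8300
Time = 0.2525 seconds


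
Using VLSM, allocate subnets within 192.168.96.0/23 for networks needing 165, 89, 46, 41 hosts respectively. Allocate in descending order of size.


165 hosts -> /24 (254 usable): 192.168.96.0/24
89 hosts -> /25 (126 usable): 192.168.97.0/25
46 hosts -> /26 (62 usable): 192.168.97.128/26
41 hosts -> /26 (62 usable): 192.168.97.192/26
Allocation: 192.168.96.0/24 (165 hosts, 254 usable); 192.168.97.0/25 (89 hosts, 126 usable); 192.168.97.128/26 (46 hosts, 62 usable); 192.168.97.192/26 (41 hosts, 62 usable)


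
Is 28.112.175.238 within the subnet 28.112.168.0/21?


Subnet network: 28.112.168.0
Test IP AND mask: 28.112.168.0
Yes, 28.112.175.238 is in 28.112.168.0/21


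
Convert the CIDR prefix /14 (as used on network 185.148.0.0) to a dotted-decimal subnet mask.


/14 means 14 network bits, 18 host bits
Binary: 11111111111111000000000000000000
Mask: 255.252.0.0


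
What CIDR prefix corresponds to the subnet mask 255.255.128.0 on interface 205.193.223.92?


Binary: 11111111.11111111.10000000.00000000
Count leading 1s
Prefix: /17


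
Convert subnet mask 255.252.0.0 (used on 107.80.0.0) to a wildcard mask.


Subnet mask: 255.252.0.0
Wildcard = 255.255.255.255 - subnet mask
255 - 255 = 0
255 - 252 = 3
255 - 0 = 255
255 - 0 = 255
Wildcard: 0.3.255.255


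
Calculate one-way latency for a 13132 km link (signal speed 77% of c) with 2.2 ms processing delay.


Speed = 0.77 * 3e5 km/s = 231000 km/s
Propagation delay = 13132 / 231000 = 0.0568 s = 56.8485 ms
Processing delay = 2.2 ms
Total one-way latency = 59.0485 ms


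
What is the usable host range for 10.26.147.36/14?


Network: 10.24.0.0
Broadcast: 10.27.255.255
First usable = network + 1
Last usable = broadcast - 1
Range: 10.24.0.1 to 10.27.255.254


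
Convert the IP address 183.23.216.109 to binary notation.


183 = 10110111
23 = 00010111
216 = 11011000
109 = 01101101
Binary: 10110111.00010111.11011000.01101101


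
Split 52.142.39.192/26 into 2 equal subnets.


New prefix = 26 + 1 = 27
Each subnet has 32 addresses
  52.142.39.192/27
  52.142.39.224/27
Subnets: 52.142.39.192/27, 52.142.39.224/27


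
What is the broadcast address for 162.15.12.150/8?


Network: 162.0.0.0/8
Host bits = 24
Set all host bits to 1:
Broadcast: 162.255.255.255


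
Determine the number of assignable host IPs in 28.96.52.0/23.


Host bits = 32 - 23 = 9
Total addresses = 2^9 = 512
Usable = total - 2 (network and broadcast)
Usable hosts: 510


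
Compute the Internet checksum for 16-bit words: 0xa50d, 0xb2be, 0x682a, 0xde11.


Sum all words (with carry folding):
+ 0xa50d = 0xa50d
+ 0xb2be = 0x57cc
+ 0x682a = 0xbff6
+ 0xde11 = 0x9e08
One's complement: ~0x9e08
Checksum = 0x61f7


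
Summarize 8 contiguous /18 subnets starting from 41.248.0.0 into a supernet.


Original prefix: /18
Number of subnets: 8 = 2^3
New prefix = 18 - 3 = 15
Supernet: 41.248.0.0/15


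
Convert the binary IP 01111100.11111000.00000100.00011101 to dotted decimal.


01111100 = 124
11111000 = 248
00000100 = 4
00011101 = 29
IP: 124.248.4.29


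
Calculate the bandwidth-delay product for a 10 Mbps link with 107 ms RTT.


BDP = bandwidth * RTT
= 10 Mbps * 107 ms
= 10 * 1e6 * 107 / 1000 bits
= 1070000 bits
= 133750 bytes
= 130.6152 KB
BDP = 1070000 bits (133750 bytes)


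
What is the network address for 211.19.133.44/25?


IP:   11010011.00010011.10000101.00101100
Mask: 11111111.11111111.11111111.10000000
AND operation:
Net:  11010011.00010011.10000101.00000000
Network: 211.19.133.0/25


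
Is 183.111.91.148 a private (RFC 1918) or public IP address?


RFC 1918 private ranges:
  10.0.0.0/8 (10.0.0.0 - 10.255.255.255)
  172.16.0.0/12 (172.16.0.0 - 172.31.255.255)
  192.168.0.0/16 (192.168.0.0 - 192.168.255.255)
Public (not in any RFC 1918 range)


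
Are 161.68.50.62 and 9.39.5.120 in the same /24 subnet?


Mask: 255.255.255.0
161.68.50.62 AND mask = 161.68.50.0
9.39.5.120 AND mask = 9.39.5.0
No, different subnets (161.68.50.0 vs 9.39.5.0)


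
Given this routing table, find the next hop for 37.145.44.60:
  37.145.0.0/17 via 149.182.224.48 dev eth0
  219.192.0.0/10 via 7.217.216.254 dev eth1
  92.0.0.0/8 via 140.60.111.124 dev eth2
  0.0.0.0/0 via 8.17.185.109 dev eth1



Longest prefix match for 37.145.44.60:
  /17 37.145.0.0: MATCH
  /10 219.192.0.0: no
  /8 92.0.0.0: no
  /0 0.0.0.0: MATCH
Selected: next-hop 149.182.224.48 via eth0 (matched /17)


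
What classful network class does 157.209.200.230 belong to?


First octet: 157
Binary: 10011101
10xxxxxx -> Class B (128-191)
Class B, default mask 255.255.0.0 (/16)


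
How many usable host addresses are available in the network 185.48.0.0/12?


Host bits = 32 - 12 = 20
Total addresses = 2^20 = 1048576
Usable = total - 2 (network and broadcast)
Usable hosts: 1048574


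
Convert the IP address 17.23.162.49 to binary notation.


17 = 00010001
23 = 00010111
162 = 10100010
49 = 00110001
Binary: 00010001.00010111.10100010.00110001


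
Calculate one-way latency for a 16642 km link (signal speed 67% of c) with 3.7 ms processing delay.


Speed = 0.67 * 3e5 km/s = 201000 km/s
Propagation delay = 16642 / 201000 = 0.0828 s = 82.796 ms
Processing delay = 3.7 ms
Total one-way latency = 86.496 ms


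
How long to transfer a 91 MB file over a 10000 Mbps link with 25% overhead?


Effective throughput = 10000 * (1 - 25/100) = 7500 Mbps
File size in Mb = 91 * 8 = 728 Mb
Time = 728 / 7500
Time = 0.0971 seconds


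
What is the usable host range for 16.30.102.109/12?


Network: 16.16.0.0
Broadcast: 16.31.255.255
First usable = network + 1
Last usable = broadcast - 1
Range: 16.16.0.1 to 16.31.255.254


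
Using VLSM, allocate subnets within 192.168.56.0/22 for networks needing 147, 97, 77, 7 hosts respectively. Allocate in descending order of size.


147 hosts -> /24 (254 usable): 192.168.56.0/24
97 hosts -> /25 (126 usable): 192.168.57.0/25
77 hosts -> /25 (126 usable): 192.168.57.128/25
7 hosts -> /28 (14 usable): 192.168.58.0/28
Allocation: 192.168.56.0/24 (147 hosts, 254 usable); 192.168.57.0/25 (97 hosts, 126 usable); 192.168.57.128/25 (77 hosts, 126 usable); 192.168.58.0/28 (7 hosts, 14 usable)


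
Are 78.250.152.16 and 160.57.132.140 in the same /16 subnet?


Mask: 255.255.0.0
78.250.152.16 AND mask = 78.250.0.0
160.57.132.140 AND mask = 160.57.0.0
No, different subnets (78.250.0.0 vs 160.57.0.0)


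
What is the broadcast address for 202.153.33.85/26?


Network: 202.153.33.64/26
Host bits = 6
Set all host bits to 1:
Broadcast: 202.153.33.127


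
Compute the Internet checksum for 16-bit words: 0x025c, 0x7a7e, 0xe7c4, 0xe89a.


Sum all words (with carry folding):
+ 0x025c = 0x025c
+ 0x7a7e = 0x7cda
+ 0xe7c4 = 0x649f
+ 0xe89a = 0x4d3a
One's complement: ~0x4d3a
Checksum = 0xb2c5


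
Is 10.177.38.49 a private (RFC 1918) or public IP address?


RFC 1918 private ranges:
  10.0.0.0/8 (10.0.0.0 - 10.255.255.255)
  172.16.0.0/12 (172.16.0.0 - 172.31.255.255)
  192.168.0.0/16 (192.168.0.0 - 192.168.255.255)
Private (in 10.0.0.0/8)


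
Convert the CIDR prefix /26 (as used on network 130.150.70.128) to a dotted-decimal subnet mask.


/26 means 26 network bits, 6 host bits
Binary: 11111111111111111111111111000000
Mask: 255.255.255.192


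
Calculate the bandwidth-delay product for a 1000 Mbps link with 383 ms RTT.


BDP = bandwidth * RTT
= 1000 Mbps * 383 ms
= 1000 * 1e6 * 383 / 1000 bits
= 383000000 bits
= 47875000 bytes
= 46752.9297 KB
BDP = 383000000 bits (47875000 bytes)


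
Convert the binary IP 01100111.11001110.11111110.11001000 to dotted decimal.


01100111 = 103
11001110 = 206
11111110 = 254
11001000 = 200
IP: 103.206.254.200


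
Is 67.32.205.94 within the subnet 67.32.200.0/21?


Subnet network: 67.32.200.0
Test IP AND mask: 67.32.200.0
Yes, 67.32.205.94 is in 67.32.200.0/21


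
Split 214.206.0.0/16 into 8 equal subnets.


New prefix = 16 + 3 = 19
Each subnet has 8192 addresses
  214.206.0.0/19
  214.206.32.0/19
  214.206.64.0/19
  214.206.96.0/19
  214.206.128.0/19
  214.206.160.0/19
  214.206.192.0/19
  214.206.224.0/19
Subnets: 214.206.0.0/19, 214.206.32.0/19, 214.206.64.0/19, 214.206.96.0/19, 214.206.128.0/19, 214.206.160.0/19, 214.206.192.0/19, 214.206.224.0/19


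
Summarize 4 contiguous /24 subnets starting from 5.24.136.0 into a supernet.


Original prefix: /24
Number of subnets: 4 = 2^2
New prefix = 24 - 2 = 22
Supernet: 5.24.136.0/22


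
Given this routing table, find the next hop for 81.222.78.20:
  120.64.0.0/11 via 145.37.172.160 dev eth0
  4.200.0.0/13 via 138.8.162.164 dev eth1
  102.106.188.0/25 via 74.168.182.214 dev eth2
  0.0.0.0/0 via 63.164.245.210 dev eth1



Longest prefix match for 81.222.78.20:
  /11 120.64.0.0: no
  /13 4.200.0.0: no
  /25 102.106.188.0: no
  /0 0.0.0.0: MATCH
Selected: next-hop 63.164.245.210 via eth1 (matched /0)


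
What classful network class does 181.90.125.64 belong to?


First octet: 181
Binary: 10110101
10xxxxxx -> Class B (128-191)
Class B, default mask 255.255.0.0 (/16)


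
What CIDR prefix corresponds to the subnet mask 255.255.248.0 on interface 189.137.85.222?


Binary: 11111111.11111111.11111000.00000000
Count leading 1s
Prefix: /21


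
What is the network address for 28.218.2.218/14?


IP:   00011100.11011010.00000010.11011010
Mask: 11111111.11111100.00000000.00000000
AND operation:
Net:  00011100.11011000.00000000.00000000
Network: 28.216.0.0/14


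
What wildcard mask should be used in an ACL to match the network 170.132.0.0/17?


Subnet mask: 255.255.128.0
Wildcard = 255.255.255.255 - subnet mask
255 - 255 = 0
255 - 255 = 0
255 - 128 = 127
255 - 0 = 255
Wildcard: 0.0.127.255


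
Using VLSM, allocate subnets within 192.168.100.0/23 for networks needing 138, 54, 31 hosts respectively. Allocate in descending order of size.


138 hosts -> /24 (254 usable): 192.168.100.0/24
54 hosts -> /26 (62 usable): 192.168.101.0/26
31 hosts -> /26 (62 usable): 192.168.101.64/26
Allocation: 192.168.100.0/24 (138 hosts, 254 usable); 192.168.101.0/26 (54 hosts, 62 usable); 192.168.101.64/26 (31 hosts, 62 usable)


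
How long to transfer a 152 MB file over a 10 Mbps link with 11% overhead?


Effective throughput = 10 * (1 - 11/100) = 8.9 Mbps
File size in Mb = 152 * 8 = 1216 Mb
Time = 1216 / 8.9
Time = 136.6292 seconds


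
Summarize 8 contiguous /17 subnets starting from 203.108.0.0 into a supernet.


Original prefix: /17
Number of subnets: 8 = 2^3
New prefix = 17 - 3 = 14
Supernet: 203.108.0.0/14


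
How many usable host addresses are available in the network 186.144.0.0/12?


Host bits = 32 - 12 = 20
Total addresses = 2^20 = 1048576
Usable = total - 2 (network and broadcast)
Usable hosts: 1048574


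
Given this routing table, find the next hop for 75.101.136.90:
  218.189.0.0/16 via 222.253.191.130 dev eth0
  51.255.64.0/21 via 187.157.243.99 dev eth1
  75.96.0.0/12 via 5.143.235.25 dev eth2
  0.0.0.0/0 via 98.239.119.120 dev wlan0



Longest prefix match for 75.101.136.90:
  /16 218.189.0.0: no
  /21 51.255.64.0: no
  /12 75.96.0.0: MATCH
  /0 0.0.0.0: MATCH
Selected: next-hop 5.143.235.25 via eth2 (matched /12)


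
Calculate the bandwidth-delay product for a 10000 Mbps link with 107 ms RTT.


BDP = bandwidth * RTT
= 10000 Mbps * 107 ms
= 10000 * 1e6 * 107 / 1000 bits
= 1070000000 bits
= 133750000 bytes
= 130615.2344 KB
BDP = 1070000000 bits (133750000 bytes)


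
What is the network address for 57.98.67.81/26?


IP:   00111001.01100010.01000011.01010001
Mask: 11111111.11111111.11111111.11000000
AND operation:
Net:  00111001.01100010.01000011.01000000
Network: 57.98.67.64/26


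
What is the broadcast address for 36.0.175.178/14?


Network: 36.0.0.0/14
Host bits = 18
Set all host bits to 1:
Broadcast: 36.3.255.255


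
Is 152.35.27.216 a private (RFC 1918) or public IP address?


RFC 1918 private ranges:
  10.0.0.0/8 (10.0.0.0 - 10.255.255.255)
  172.16.0.0/12 (172.16.0.0 - 172.31.255.255)
  192.168.0.0/16 (192.168.0.0 - 192.168.255.255)
Public (not in any RFC 1918 range)


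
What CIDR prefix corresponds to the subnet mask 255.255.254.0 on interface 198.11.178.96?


Binary: 11111111.11111111.11111110.00000000
Count leading 1s
Prefix: /23


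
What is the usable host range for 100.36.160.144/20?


Network: 100.36.160.0
Broadcast: 100.36.175.255
First usable = network + 1
Last usable = broadcast - 1
Range: 100.36.160.1 to 100.36.175.254


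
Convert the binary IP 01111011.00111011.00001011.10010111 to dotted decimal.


01111011 = 123
00111011 = 59
00001011 = 11
10010111 = 151
IP: 123.59.11.151


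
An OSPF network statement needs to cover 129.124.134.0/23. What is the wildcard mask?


Subnet mask: 255.255.254.0
Wildcard = 255.255.255.255 - subnet mask
255 - 255 = 0
255 - 255 = 0
255 - 254 = 1
255 - 0 = 255
Wildcard: 0.0.1.255


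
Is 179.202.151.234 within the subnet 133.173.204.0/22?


Subnet network: 133.173.204.0
Test IP AND mask: 179.202.148.0
No, 179.202.151.234 is not in 133.173.204.0/22


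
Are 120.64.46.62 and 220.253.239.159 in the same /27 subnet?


Mask: 255.255.255.224
120.64.46.62 AND mask = 120.64.46.32
220.253.239.159 AND mask = 220.253.239.128
No, different subnets (120.64.46.32 vs 220.253.239.128)


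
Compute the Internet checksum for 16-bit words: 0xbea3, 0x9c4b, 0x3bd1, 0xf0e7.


Sum all words (with carry folding):
+ 0xbea3 = 0xbea3
+ 0x9c4b = 0x5aef
+ 0x3bd1 = 0x96c0
+ 0xf0e7 = 0x87a8
One's complement: ~0x87a8
Checksum = 0x7857


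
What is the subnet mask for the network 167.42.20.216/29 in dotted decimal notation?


/29 means 29 network bits, 3 host bits
Binary: 11111111111111111111111111111000
Mask: 255.255.255.248


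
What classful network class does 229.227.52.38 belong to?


First octet: 229
Binary: 11100101
1110xxxx -> Class D (224-239)
Class D (multicast), default mask N/A


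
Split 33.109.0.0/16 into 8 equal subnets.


New prefix = 16 + 3 = 19
Each subnet has 8192 addresses
  33.109.0.0/19
  33.109.32.0/19
  33.109.64.0/19
  33.109.96.0/19
  33.109.128.0/19
  33.109.160.0/19
  33.109.192.0/19
  33.109.224.0/19
Subnets: 33.109.0.0/19, 33.109.32.0/19, 33.109.64.0/19, 33.109.96.0/19, 33.109.128.0/19, 33.109.160.0/19, 33.109.192.0/19, 33.109.224.0/19


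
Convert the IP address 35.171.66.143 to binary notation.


35 = 00100011
171 = 10101011
66 = 01000010
143 = 10001111
Binary: 00100011.10101011.01000010.10001111


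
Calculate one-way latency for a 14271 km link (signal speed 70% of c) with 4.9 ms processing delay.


Speed = 0.7 * 3e5 km/s = 210000 km/s
Propagation delay = 14271 / 210000 = 0.068 s = 67.9571 ms
Processing delay = 4.9 ms
Total one-way latency = 72.8571 ms


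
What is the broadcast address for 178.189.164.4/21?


Network: 178.189.160.0/21
Host bits = 11
Set all host bits to 1:
Broadcast: 178.189.167.255


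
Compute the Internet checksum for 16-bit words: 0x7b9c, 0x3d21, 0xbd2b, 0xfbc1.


Sum all words (with carry folding):
+ 0x7b9c = 0x7b9c
+ 0x3d21 = 0xb8bd
+ 0xbd2b = 0x75e9
+ 0xfbc1 = 0x71ab
One's complement: ~0x71ab
Checksum = 0x8e54


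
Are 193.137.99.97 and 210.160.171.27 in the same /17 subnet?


Mask: 255.255.128.0
193.137.99.97 AND mask = 193.137.0.0
210.160.171.27 AND mask = 210.160.128.0
No, different subnets (193.137.0.0 vs 210.160.128.0)


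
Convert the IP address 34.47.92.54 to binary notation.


34 = 00100010
47 = 00101111
92 = 01011100
54 = 00110110
Binary: 00100010.00101111.01011100.00110110


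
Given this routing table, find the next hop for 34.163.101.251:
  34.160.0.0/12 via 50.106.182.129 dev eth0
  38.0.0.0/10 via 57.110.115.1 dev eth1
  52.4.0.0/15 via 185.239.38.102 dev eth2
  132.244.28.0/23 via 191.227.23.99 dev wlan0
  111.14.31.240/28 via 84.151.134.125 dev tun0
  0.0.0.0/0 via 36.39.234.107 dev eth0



Longest prefix match for 34.163.101.251:
  /12 34.160.0.0: MATCH
  /10 38.0.0.0: no
  /15 52.4.0.0: no
  /23 132.244.28.0: no
  /28 111.14.31.240: no
  /0 0.0.0.0: MATCH
Selected: next-hop 50.106.182.129 via eth0 (matched /12)


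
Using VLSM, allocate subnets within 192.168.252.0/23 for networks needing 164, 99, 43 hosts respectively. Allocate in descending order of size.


164 hosts -> /24 (254 usable): 192.168.252.0/24
99 hosts -> /25 (126 usable): 192.168.253.0/25
43 hosts -> /26 (62 usable): 192.168.253.128/26
Allocation: 192.168.252.0/24 (164 hosts, 254 usable); 192.168.253.0/25 (99 hosts, 126 usable); 192.168.253.128/26 (43 hosts, 62 usable)


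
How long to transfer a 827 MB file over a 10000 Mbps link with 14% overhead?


Effective throughput = 10000 * (1 - 14/100) = 8600 Mbps
File size in Mb = 827 * 8 = 6616 Mb
Time = 6616 / 8600
Time = 0.7693 seconds


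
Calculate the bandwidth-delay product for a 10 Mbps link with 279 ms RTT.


BDP = bandwidth * RTT
= 10 Mbps * 279 ms
= 10 * 1e6 * 279 / 1000 bits
= 2790000 bits
= 348750 bytes
= 340.5762 KB
BDP = 2790000 bits (348750 bytes)


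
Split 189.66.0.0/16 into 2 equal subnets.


New prefix = 16 + 1 = 17
Each subnet has 32768 addresses
  189.66.0.0/17
  189.66.128.0/17
Subnets: 189.66.0.0/17, 189.66.128.0/17


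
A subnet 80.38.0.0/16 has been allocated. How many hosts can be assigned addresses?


Host bits = 32 - 16 = 16
Total addresses = 2^16 = 65536
Usable = total - 2 (network and broadcast)
Usable hosts: 65534


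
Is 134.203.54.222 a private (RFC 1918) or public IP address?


RFC 1918 private ranges:
  10.0.0.0/8 (10.0.0.0 - 10.255.255.255)
  172.16.0.0/12 (172.16.0.0 - 172.31.255.255)
  192.168.0.0/16 (192.168.0.0 - 192.168.255.255)
Public (not in any RFC 1918 range)


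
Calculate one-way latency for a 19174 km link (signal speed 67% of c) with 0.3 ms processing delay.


Speed = 0.67 * 3e5 km/s = 201000 km/s
Propagation delay = 19174 / 201000 = 0.0954 s = 95.393 ms
Processing delay = 0.3 ms
Total one-way latency = 95.693 ms


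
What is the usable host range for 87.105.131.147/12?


Network: 87.96.0.0
Broadcast: 87.111.255.255
First usable = network + 1
Last usable = broadcast - 1
Range: 87.96.0.1 to 87.111.255.254


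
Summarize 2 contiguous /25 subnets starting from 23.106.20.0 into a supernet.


Original prefix: /25
Number of subnets: 2 = 2^1
New prefix = 25 - 1 = 24
Supernet: 23.106.20.0/24


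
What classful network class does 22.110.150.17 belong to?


First octet: 22
Binary: 00010110
0xxxxxxx -> Class A (1-126)
Class A, default mask 255.0.0.0 (/8)


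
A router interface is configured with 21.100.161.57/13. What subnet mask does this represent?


/13 means 13 network bits, 19 host bits
Binary: 11111111111110000000000000000000
Mask: 255.248.0.0


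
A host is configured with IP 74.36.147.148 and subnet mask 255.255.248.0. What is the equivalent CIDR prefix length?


Binary: 11111111.11111111.11111000.00000000
Count leading 1s
Prefix: /21


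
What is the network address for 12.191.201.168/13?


IP:   00001100.10111111.11001001.10101000
Mask: 11111111.11111000.00000000.00000000
AND operation:
Net:  00001100.10111000.00000000.00000000
Network: 12.184.0.0/13


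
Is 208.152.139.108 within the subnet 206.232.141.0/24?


Subnet network: 206.232.141.0
Test IP AND mask: 208.152.139.0
No, 208.152.139.108 is not in 206.232.141.0/24


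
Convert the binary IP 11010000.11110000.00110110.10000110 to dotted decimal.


11010000 = 208
11110000 = 240
00110110 = 54
10000110 = 134
IP: 208.240.54.134


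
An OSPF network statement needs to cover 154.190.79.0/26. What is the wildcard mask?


Subnet mask: 255.255.255.192
Wildcard = 255.255.255.255 - subnet mask
255 - 255 = 0
255 - 255 = 0
255 - 255 = 0
255 - 192 = 63
Wildcard: 0.0.0.63


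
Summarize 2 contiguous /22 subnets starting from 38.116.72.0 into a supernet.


Original prefix: /22
Number of subnets: 2 = 2^1
New prefix = 22 - 1 = 21
Supernet: 38.116.72.0/21


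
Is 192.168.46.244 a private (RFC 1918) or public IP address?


RFC 1918 private ranges:
  10.0.0.0/8 (10.0.0.0 - 10.255.255.255)
  172.16.0.0/12 (172.16.0.0 - 172.31.255.255)
  192.168.0.0/16 (192.168.0.0 - 192.168.255.255)
Private (in 192.168.0.0/16)


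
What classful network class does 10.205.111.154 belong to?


First octet: 10
Binary: 00001010
0xxxxxxx -> Class A (1-126)
Class A, default mask 255.0.0.0 (/8)


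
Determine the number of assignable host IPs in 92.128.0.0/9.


Host bits = 32 - 9 = 23
Total addresses = 2^23 = 8388608
Usable = total - 2 (network and broadcast)
Usable hosts: 8388606


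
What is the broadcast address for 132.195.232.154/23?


Network: 132.195.232.0/23
Host bits = 9
Set all host bits to 1:
Broadcast: 132.195.233.255


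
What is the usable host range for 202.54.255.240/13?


Network: 202.48.0.0
Broadcast: 202.55.255.255
First usable = network + 1
Last usable = broadcast - 1
Range: 202.48.0.1 to 202.55.255.254


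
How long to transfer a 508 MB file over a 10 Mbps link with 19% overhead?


Effective throughput = 10 * (1 - 19/100) = 8.1 Mbps
File size in Mb = 508 * 8 = 4064 Mb
Time = 4064 / 8.1
Time = 501.7284 seconds


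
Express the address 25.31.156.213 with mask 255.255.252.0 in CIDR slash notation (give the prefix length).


Binary: 11111111.11111111.11111100.00000000
Count leading 1s
Prefix: /22


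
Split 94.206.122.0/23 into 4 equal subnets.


New prefix = 23 + 2 = 25
Each subnet has 128 addresses
  94.206.122.0/25
  94.206.122.128/25
  94.206.123.0/25
  94.206.123.128/25
Subnets: 94.206.122.0/25, 94.206.122.128/25, 94.206.123.0/25, 94.206.123.128/25


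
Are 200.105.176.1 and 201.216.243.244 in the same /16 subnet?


Mask: 255.255.0.0
200.105.176.1 AND mask = 200.105.0.0
201.216.243.244 AND mask = 201.216.0.0
No, different subnets (200.105.0.0 vs 201.216.0.0)


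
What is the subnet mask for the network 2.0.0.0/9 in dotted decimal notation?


/9 means 9 network bits, 23 host bits
Binary: 11111111100000000000000000000000
Mask: 255.128.0.0


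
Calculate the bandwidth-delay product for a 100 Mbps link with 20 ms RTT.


BDP = bandwidth * RTT
= 100 Mbps * 20 ms
= 100 * 1e6 * 20 / 1000 bits
= 2000000 bits
= 250000 bytes
= 244.1406 KB
BDP = 2000000 bits (250000 bytes)


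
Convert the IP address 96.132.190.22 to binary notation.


96 = 01100000
132 = 10000100
190 = 10111110
22 = 00010110
Binary: 01100000.10000100.10111110.00010110


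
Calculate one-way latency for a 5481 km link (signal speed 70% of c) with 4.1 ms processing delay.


Speed = 0.7 * 3e5 km/s = 210000 km/s
Propagation delay = 5481 / 210000 = 0.0261 s = 26.1 ms
Processing delay = 4.1 ms
Total one-way latency = 30.2 ms


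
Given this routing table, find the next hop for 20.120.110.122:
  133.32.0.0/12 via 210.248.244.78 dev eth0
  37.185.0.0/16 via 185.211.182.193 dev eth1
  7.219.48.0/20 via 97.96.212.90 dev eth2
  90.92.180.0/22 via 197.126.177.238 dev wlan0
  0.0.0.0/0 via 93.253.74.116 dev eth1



Longest prefix match for 20.120.110.122:
  /12 133.32.0.0: no
  /16 37.185.0.0: no
  /20 7.219.48.0: no
  /22 90.92.180.0: no
  /0 0.0.0.0: MATCH
Selected: next-hop 93.253.74.116 via eth1 (matched /0)


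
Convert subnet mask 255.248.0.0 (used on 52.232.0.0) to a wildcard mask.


Subnet mask: 255.248.0.0
Wildcard = 255.255.255.255 - subnet mask
255 - 255 = 0
255 - 248 = 7
255 - 0 = 255
255 - 0 = 255
Wildcard: 0.7.255.255


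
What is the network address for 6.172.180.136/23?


IP:   00000110.10101100.10110100.10001000
Mask: 11111111.11111111.11111110.00000000
AND operation:
Net:  00000110.10101100.10110100.00000000
Network: 6.172.180.0/23


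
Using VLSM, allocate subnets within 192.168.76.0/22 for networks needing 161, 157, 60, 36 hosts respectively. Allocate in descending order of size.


161 hosts -> /24 (254 usable): 192.168.76.0/24
157 hosts -> /24 (254 usable): 192.168.77.0/24
60 hosts -> /26 (62 usable): 192.168.78.0/26
36 hosts -> /26 (62 usable): 192.168.78.64/26
Allocation: 192.168.76.0/24 (161 hosts, 254 usable); 192.168.77.0/24 (157 hosts, 254 usable); 192.168.78.0/26 (60 hosts, 62 usable); 192.168.78.64/26 (36 hosts, 62 usable)


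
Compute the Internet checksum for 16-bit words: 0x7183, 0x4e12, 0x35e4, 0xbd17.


Sum all words (with carry folding):
+ 0x7183 = 0x7183
+ 0x4e12 = 0xbf95
+ 0x35e4 = 0xf579
+ 0xbd17 = 0xb291
One's complement: ~0xb291
Checksum = 0x4d6e


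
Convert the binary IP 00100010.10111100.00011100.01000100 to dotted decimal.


00100010 = 34
10111100 = 188
00011100 = 28
01000100 = 68
IP: 34.188.28.68


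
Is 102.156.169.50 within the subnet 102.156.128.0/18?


Subnet network: 102.156.128.0
Test IP AND mask: 102.156.128.0
Yes, 102.156.169.50 is in 102.156.128.0/18


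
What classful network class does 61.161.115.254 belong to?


First octet: 61
Binary: 00111101
0xxxxxxx -> Class A (1-126)
Class A, default mask 255.0.0.0 (/8)


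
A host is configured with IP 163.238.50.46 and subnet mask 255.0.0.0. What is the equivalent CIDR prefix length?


Binary: 11111111.00000000.00000000.00000000
Count leading 1s
Prefix: /8


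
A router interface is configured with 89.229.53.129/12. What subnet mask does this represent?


/12 means 12 network bits, 20 host bits
Binary: 11111111111100000000000000000000
Mask: 255.240.0.0


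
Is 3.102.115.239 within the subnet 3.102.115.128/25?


Subnet network: 3.102.115.128
Test IP AND mask: 3.102.115.128
Yes, 3.102.115.239 is in 3.102.115.128/25


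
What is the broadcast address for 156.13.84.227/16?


Network: 156.13.0.0/16
Host bits = 16
Set all host bits to 1:
Broadcast: 156.13.255.255


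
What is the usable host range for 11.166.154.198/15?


Network: 11.166.0.0
Broadcast: 11.167.255.255
First usable = network + 1
Last usable = broadcast - 1
Range: 11.166.0.1 to 11.167.255.254


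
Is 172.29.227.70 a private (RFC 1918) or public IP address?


RFC 1918 private ranges:
  10.0.0.0/8 (10.0.0.0 - 10.255.255.255)
  172.16.0.0/12 (172.16.0.0 - 172.31.255.255)
  192.168.0.0/16 (192.168.0.0 - 192.168.255.255)
Private (in 172.16.0.0/12)


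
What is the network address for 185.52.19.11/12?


IP:   10111001.00110100.00010011.00001011
Mask: 11111111.11110000.00000000.00000000
AND operation:
Net:  10111001.00110000.00000000.00000000
Network: 185.48.0.0/12


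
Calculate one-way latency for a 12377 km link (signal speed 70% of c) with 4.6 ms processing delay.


Speed = 0.7 * 3e5 km/s = 210000 km/s
Propagation delay = 12377 / 210000 = 0.0589 s = 58.9381 ms
Processing delay = 4.6 ms
Total one-way latency = 63.5381 ms


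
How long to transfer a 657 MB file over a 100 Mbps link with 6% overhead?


Effective throughput = 100 * (1 - 6/100) = 94 Mbps
File size in Mb = 657 * 8 = 5256 Mb
Time = 5256 / 94
Time = 55.9149 seconds


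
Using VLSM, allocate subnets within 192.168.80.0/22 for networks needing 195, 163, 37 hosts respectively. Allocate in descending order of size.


195 hosts -> /24 (254 usable): 192.168.80.0/24
163 hosts -> /24 (254 usable): 192.168.81.0/24
37 hosts -> /26 (62 usable): 192.168.82.0/26
Allocation: 192.168.80.0/24 (195 hosts, 254 usable); 192.168.81.0/24 (163 hosts, 254 usable); 192.168.82.0/26 (37 hosts, 62 usable)


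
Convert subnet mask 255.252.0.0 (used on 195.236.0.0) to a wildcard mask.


Subnet mask: 255.252.0.0
Wildcard = 255.255.255.255 - subnet mask
255 - 255 = 0
255 - 252 = 3
255 - 0 = 255
255 - 0 = 255
Wildcard: 0.3.255.255


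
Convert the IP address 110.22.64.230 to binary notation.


110 = 01101110
22 = 00010110
64 = 01000000
230 = 11100110
Binary: 01101110.00010110.01000000.11100110


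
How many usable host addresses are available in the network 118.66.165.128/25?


Host bits = 32 - 25 = 7
Total addresses = 2^7 = 128
Usable = total - 2 (network and broadcast)
Usable hosts: 126


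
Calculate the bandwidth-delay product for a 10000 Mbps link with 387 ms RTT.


BDP = bandwidth * RTT
= 10000 Mbps * 387 ms
= 10000 * 1e6 * 387 / 1000 bits
= 3870000000 bits
= 483750000 bytes
= 472412.1094 KB
BDP = 3870000000 bits (483750000 bytes)


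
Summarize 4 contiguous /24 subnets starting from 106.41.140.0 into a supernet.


Original prefix: /24
Number of subnets: 4 = 2^2
New prefix = 24 - 2 = 22
Supernet: 106.41.140.0/22


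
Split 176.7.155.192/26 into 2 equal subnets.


New prefix = 26 + 1 = 27
Each subnet has 32 addresses
  176.7.155.192/27
  176.7.155.224/27
Subnets: 176.7.155.192/27, 176.7.155.224/27


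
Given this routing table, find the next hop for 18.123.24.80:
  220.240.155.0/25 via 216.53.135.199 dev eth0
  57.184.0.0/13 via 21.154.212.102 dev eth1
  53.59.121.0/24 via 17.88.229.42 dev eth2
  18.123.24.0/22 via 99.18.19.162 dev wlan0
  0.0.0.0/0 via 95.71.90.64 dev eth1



Longest prefix match for 18.123.24.80:
  /25 220.240.155.0: no
  /13 57.184.0.0: no
  /24 53.59.121.0: no
  /22 18.123.24.0: MATCH
  /0 0.0.0.0: MATCH
Selected: next-hop 99.18.19.162 via wlan0 (matched /22)


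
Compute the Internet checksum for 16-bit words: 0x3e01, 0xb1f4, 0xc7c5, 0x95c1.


Sum all words (with carry folding):
+ 0x3e01 = 0x3e01
+ 0xb1f4 = 0xeff5
+ 0xc7c5 = 0xb7bb
+ 0x95c1 = 0x4d7d
One's complement: ~0x4d7d
Checksum = 0xb282


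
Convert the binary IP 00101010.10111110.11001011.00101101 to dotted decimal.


00101010 = 42
10111110 = 190
11001011 = 203
00101101 = 45
IP: 42.190.203.45


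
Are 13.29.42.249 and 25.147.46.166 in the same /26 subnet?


Mask: 255.255.255.192
13.29.42.249 AND mask = 13.29.42.192
25.147.46.166 AND mask = 25.147.46.128
No, different subnets (13.29.42.192 vs 25.147.46.128)


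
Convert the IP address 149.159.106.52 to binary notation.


149 = 10010101
159 = 10011111
106 = 01101010
52 = 00110100
Binary: 10010101.10011111.01101010.00110100


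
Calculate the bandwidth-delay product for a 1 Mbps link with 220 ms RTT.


BDP = bandwidth * RTT
= 1 Mbps * 220 ms
= 1 * 1e6 * 220 / 1000 bits
= 220000 bits
= 27500 bytes
= 26.8555 KB
BDP = 220000 bits (27500 bytes)


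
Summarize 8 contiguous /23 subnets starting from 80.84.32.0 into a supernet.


Original prefix: /23
Number of subnets: 8 = 2^3
New prefix = 23 - 3 = 20
Supernet: 80.84.32.0/20


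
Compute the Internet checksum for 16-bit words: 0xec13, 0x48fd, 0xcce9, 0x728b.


Sum all words (with carry folding):
+ 0xec13 = 0xec13
+ 0x48fd = 0x3511
+ 0xcce9 = 0x01fb
+ 0x728b = 0x7486
One's complement: ~0x7486
Checksum = 0x8b79


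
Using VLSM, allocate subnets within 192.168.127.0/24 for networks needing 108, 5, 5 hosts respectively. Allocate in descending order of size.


108 hosts -> /25 (126 usable): 192.168.127.0/25
5 hosts -> /29 (6 usable): 192.168.127.128/29
5 hosts -> /29 (6 usable): 192.168.127.136/29
Allocation: 192.168.127.0/25 (108 hosts, 126 usable); 192.168.127.128/29 (5 hosts, 6 usable); 192.168.127.136/29 (5 hosts, 6 usable)


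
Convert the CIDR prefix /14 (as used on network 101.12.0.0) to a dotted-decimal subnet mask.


/14 means 14 network bits, 18 host bits
Binary: 11111111111111000000000000000000
Mask: 255.252.0.0


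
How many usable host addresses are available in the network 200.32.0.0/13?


Host bits = 32 - 13 = 19
Total addresses = 2^19 = 524288
Usable = total - 2 (network and broadcast)
Usable hosts: 524286


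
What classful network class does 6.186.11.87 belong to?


First octet: 6
Binary: 00000110
0xxxxxxx -> Class A (1-126)
Class A, default mask 255.0.0.0 (/8)


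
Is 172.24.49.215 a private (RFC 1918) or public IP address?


RFC 1918 private ranges:
  10.0.0.0/8 (10.0.0.0 - 10.255.255.255)
  172.16.0.0/12 (172.16.0.0 - 172.31.255.255)
  192.168.0.0/16 (192.168.0.0 - 192.168.255.255)
Private (in 172.16.0.0/12)


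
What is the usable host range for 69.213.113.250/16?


Network: 69.213.0.0
Broadcast: 69.213.255.255
First usable = network + 1
Last usable = broadcast - 1
Range: 69.213.0.1 to 69.213.255.254


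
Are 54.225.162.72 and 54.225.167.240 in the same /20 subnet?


Mask: 255.255.240.0
54.225.162.72 AND mask = 54.225.160.0
54.225.167.240 AND mask = 54.225.160.0
Yes, same subnet (54.225.160.0)


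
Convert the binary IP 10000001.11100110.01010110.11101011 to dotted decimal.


10000001 = 129
11100110 = 230
01010110 = 86
11101011 = 235
IP: 129.230.86.235


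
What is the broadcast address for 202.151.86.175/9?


Network: 202.128.0.0/9
Host bits = 23
Set all host bits to 1:
Broadcast: 202.255.255.255


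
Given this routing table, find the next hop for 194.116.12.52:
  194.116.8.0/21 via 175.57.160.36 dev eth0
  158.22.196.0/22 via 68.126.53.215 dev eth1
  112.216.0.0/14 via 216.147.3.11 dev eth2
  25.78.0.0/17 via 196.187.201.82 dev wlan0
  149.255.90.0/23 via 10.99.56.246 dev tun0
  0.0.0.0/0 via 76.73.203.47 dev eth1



Longest prefix match for 194.116.12.52:
  /21 194.116.8.0: MATCH
  /22 158.22.196.0: no
  /14 112.216.0.0: no
  /17 25.78.0.0: no
  /23 149.255.90.0: no
  /0 0.0.0.0: MATCH
Selected: next-hop 175.57.160.36 via eth0 (matched /21)


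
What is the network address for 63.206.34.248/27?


IP:   00111111.11001110.00100010.11111000
Mask: 11111111.11111111.11111111.11100000
AND operation:
Net:  00111111.11001110.00100010.11100000
Network: 63.206.34.224/27


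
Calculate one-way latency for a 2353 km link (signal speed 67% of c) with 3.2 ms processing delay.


Speed = 0.67 * 3e5 km/s = 201000 km/s
Propagation delay = 2353 / 201000 = 0.0117 s = 11.7065 ms
Processing delay = 3.2 ms
Total one-way latency = 14.9065 ms


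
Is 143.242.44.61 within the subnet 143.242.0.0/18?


Subnet network: 143.242.0.0
Test IP AND mask: 143.242.0.0
Yes, 143.242.44.61 is in 143.242.0.0/18


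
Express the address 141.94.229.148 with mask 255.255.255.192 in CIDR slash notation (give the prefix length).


Binary: 11111111.11111111.11111111.11000000
Count leading 1s
Prefix: /26


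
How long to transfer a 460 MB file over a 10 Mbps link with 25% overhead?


Effective throughput = 10 * (1 - 25/100) = 7.5 Mbps
File size in Mb = 460 * 8 = 3680 Mb
Time = 3680 / 7.5
Time = 490.6667 seconds


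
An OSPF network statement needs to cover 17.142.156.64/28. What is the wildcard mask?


Subnet mask: 255.255.255.240
Wildcard = 255.255.255.255 - subnet mask
255 - 255 = 0
255 - 255 = 0
255 - 255 = 0
255 - 240 = 15
Wildcard: 0.0.0.15


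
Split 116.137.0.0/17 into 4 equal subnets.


New prefix = 17 + 2 = 19
Each subnet has 8192 addresses
  116.137.0.0/19
  116.137.32.0/19
  116.137.64.0/19
  116.137.96.0/19
Subnets: 116.137.0.0/19, 116.137.32.0/19, 116.137.64.0/19, 116.137.96.0/19
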